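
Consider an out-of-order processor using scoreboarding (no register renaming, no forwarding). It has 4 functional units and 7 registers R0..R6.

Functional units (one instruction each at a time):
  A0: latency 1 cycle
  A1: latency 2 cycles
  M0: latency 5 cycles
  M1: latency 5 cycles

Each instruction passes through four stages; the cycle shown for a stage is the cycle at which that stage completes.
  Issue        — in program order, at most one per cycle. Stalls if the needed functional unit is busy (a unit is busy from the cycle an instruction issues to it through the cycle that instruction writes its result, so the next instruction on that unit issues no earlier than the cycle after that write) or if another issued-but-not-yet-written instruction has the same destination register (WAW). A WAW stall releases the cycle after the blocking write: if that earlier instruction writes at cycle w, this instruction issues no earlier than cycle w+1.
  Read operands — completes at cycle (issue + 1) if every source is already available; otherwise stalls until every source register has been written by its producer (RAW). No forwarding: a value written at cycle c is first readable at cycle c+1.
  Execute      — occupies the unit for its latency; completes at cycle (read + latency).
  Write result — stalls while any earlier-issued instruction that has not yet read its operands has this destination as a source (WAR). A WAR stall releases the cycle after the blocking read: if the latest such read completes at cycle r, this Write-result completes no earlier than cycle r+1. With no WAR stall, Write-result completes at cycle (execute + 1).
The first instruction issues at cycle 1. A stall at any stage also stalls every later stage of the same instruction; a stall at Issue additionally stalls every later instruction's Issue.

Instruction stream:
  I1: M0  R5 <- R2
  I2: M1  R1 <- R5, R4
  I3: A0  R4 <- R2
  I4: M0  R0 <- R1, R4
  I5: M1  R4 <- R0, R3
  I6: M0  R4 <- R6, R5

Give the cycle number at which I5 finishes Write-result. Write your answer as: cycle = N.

  I1 | 1 | 2 | 7 | 8
  I2 | 2 | 9 | 14 | 15   RAW R5: wait I1 write@8
  I3 | 3 | 4 | 5 | 10   WAR R4: wait I2 read@9
  I4 | 9 | 16 | 21 | 22   struct: M0 busy until I1 writes@8 · RAW R1: wait I2 write@15
  I5 | 16 | 23 | 28 | 29   struct: M1 busy until I2 writes@15 · RAW R0: wait I4 write@22
  I6 | 30 | 31 | 36 | 37   WAW R4: wait I5 write@29

cycle = 29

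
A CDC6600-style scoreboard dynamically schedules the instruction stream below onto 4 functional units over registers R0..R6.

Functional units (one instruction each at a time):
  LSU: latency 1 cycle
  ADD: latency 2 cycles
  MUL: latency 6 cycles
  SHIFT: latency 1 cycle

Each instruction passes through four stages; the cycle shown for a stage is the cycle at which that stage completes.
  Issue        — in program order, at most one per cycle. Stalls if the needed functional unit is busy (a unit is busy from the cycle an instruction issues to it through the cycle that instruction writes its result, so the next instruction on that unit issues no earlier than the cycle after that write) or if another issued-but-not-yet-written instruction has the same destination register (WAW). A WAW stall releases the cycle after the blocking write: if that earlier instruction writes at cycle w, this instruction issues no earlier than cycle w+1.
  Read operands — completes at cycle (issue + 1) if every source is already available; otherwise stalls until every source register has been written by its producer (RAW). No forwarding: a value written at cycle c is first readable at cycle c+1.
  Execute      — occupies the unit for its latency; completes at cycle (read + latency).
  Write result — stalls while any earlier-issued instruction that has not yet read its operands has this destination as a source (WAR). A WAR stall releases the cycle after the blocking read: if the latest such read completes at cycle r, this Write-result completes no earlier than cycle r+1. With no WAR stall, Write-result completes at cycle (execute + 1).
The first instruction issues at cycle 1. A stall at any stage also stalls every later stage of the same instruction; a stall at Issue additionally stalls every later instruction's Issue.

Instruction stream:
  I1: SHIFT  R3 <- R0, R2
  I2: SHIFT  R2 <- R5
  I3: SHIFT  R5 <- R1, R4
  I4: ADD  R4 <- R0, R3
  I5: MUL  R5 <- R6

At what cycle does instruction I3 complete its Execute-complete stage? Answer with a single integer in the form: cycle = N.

cycle 1: issue I1 (SHIFT)
cycle 2: I1 read-ops
cycle 3: I1 finished on SHIFT
cycle 4: I1→R3
cycle 5: issue I2 (SHIFT)
cycle 6: I2 read-ops
cycle 7: I2 finished on SHIFT
cycle 8: I2→R2
cycle 9: issue I3 (SHIFT)
cycle 10: I3 read-ops | issue I4 (ADD)
cycle 11: I3 finished on SHIFT | I4 read-ops
cycle 12: I3→R5
cycle 13: I4 finished on ADD | issue I5 (MUL)
cycle 14: I4→R4 | I5 read-ops
cycle 20: I5 finished on MUL
cycle 21: I5→R5

cycle = 11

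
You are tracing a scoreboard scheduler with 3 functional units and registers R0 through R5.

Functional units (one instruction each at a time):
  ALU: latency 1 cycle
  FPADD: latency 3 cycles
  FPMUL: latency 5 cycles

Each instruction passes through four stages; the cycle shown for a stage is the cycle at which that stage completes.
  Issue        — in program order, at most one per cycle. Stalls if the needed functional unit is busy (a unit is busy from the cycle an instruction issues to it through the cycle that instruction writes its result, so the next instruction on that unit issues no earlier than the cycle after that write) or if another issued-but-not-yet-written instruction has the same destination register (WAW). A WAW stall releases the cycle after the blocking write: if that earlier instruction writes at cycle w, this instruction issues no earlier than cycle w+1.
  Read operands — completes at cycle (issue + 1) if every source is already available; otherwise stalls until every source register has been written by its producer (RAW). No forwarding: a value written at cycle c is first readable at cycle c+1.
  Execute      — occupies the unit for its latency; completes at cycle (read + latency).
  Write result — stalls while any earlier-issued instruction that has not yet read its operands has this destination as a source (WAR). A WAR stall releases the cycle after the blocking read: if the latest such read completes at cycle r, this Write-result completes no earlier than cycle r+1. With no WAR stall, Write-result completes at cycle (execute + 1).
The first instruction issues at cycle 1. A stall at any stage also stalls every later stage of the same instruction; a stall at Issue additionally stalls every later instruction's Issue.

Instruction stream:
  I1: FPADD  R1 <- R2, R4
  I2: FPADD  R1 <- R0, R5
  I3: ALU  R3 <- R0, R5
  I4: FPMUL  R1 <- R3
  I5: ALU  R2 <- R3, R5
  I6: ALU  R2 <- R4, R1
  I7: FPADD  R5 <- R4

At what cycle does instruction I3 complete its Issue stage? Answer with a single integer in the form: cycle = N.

cycle = 8

[I1] 1/2/5/6
[I2] 7/8/11/12  (struct: FPADD busy until I1 writes@6)
[I3] 8/9/10/11
[I4] 13/14/19/20  (WAW R1: wait I2 write@12)
[I5] 14/15/16/17
[I6] 18/21/22/23  (struct: ALU busy until I5 writes@17; RAW R1: wait I4 write@20)
[I7] 19/20/23/24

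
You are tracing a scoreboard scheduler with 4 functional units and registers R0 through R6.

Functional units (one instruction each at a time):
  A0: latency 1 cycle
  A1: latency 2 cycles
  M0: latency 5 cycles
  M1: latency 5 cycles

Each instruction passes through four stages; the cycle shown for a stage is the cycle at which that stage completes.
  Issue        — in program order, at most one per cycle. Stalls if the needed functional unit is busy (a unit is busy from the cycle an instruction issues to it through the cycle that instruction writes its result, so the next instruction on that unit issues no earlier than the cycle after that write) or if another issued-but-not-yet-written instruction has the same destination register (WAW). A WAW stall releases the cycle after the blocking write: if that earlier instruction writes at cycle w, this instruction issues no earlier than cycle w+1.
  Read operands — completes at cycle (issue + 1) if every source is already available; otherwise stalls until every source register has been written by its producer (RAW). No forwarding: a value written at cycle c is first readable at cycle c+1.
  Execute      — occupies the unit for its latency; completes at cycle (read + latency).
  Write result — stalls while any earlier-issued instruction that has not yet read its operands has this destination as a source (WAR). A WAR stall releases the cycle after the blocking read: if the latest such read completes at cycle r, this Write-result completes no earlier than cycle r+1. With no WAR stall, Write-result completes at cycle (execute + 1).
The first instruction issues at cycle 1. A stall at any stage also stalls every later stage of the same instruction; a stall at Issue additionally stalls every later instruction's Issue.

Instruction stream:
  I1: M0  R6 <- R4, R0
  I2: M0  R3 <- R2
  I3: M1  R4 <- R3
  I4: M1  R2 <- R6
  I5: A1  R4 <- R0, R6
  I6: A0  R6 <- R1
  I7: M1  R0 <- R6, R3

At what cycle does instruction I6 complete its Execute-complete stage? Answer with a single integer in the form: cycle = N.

cycle 1: issue I1 (M0)
cycle 2: I1 read-ops
cycle 7: I1 finished on M0
cycle 8: I1→R6
cycle 9: issue I2 (M0)
cycle 10: I2 read-ops; issue I3 (M1)
cycle 15: I2 finished on M0
cycle 16: I2→R3
cycle 17: I3 read-ops
cycle 22: I3 finished on M1
cycle 23: I3→R4
cycle 24: issue I4 (M1)
cycle 25: I4 read-ops; issue I5 (A1)
cycle 26: I5 read-ops; issue I6 (A0)
cycle 27: I6 read-ops
cycle 28: I5 finished on A1; I6 finished on A0
cycle 29: I5→R4; I6→R6
cycle 30: I4 finished on M1
cycle 31: I4→R2
cycle 32: issue I7 (M1)
cycle 33: I7 read-ops
cycle 38: I7 finished on M1
cycle 39: I7→R0

cycle = 28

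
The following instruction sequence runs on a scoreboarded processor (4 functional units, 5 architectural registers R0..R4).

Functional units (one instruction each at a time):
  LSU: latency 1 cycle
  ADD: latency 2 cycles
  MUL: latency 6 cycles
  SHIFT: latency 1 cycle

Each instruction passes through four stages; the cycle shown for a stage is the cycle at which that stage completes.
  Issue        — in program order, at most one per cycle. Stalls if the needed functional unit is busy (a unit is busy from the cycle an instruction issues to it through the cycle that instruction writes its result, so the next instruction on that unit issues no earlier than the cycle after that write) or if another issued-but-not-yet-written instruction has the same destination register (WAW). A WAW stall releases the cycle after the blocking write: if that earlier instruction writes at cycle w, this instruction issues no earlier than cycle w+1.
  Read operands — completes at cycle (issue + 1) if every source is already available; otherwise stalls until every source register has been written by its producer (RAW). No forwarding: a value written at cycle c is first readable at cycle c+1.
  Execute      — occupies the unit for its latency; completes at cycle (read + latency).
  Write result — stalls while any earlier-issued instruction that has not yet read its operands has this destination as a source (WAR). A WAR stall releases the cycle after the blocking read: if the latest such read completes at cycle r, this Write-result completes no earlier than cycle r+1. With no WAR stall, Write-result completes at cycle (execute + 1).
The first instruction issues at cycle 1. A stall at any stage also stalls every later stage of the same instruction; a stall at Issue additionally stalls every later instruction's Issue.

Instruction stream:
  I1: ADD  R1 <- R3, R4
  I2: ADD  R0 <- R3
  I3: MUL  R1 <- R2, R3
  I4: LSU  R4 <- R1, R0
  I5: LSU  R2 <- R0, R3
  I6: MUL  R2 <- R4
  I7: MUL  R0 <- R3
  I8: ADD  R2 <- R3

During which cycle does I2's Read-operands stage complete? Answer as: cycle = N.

[I1] 1/2/4/5
[I2] 6/7/9/10  (struct: ADD busy until I1 writes@5)
[I3] 7/8/14/15
[I4] 8/16/17/18  (RAW R1: wait I3 write@15)
[I5] 19/20/21/22  (struct: LSU busy until I4 writes@18)
[I6] 23/24/30/31  (WAW R2: wait I5 write@22)
[I7] 32/33/39/40  (struct: MUL busy until I6 writes@31)
[I8] 33/34/36/37

cycle = 7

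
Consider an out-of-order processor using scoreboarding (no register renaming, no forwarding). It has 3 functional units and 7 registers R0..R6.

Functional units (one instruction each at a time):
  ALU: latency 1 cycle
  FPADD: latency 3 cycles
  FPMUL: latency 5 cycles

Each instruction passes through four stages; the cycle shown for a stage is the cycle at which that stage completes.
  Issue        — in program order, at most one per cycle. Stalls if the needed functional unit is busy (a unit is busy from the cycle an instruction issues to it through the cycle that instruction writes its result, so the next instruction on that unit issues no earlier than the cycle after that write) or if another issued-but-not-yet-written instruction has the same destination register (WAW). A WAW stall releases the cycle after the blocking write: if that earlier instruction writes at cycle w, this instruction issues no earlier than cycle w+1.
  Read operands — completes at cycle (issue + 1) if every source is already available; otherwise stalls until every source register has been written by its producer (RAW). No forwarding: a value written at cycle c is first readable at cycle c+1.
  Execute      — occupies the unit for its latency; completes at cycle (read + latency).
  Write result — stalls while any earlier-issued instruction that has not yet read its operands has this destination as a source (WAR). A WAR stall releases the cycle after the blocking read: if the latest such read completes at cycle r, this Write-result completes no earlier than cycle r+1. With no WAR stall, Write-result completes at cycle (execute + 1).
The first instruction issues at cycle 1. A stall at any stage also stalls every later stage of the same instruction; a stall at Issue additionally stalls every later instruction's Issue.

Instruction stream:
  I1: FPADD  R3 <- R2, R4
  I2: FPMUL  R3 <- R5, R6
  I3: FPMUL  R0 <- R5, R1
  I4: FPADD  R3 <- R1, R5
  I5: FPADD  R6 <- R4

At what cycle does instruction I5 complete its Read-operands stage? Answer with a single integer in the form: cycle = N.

cycle = 23

[I1] 1/2/5/6
[I2] 7/8/13/14  (WAW R3: wait I1 write@6)
[I3] 15/16/21/22  (struct: FPMUL busy until I2 writes@14)
[I4] 16/17/20/21
[I5] 22/23/26/27  (struct: FPADD busy until I4 writes@21)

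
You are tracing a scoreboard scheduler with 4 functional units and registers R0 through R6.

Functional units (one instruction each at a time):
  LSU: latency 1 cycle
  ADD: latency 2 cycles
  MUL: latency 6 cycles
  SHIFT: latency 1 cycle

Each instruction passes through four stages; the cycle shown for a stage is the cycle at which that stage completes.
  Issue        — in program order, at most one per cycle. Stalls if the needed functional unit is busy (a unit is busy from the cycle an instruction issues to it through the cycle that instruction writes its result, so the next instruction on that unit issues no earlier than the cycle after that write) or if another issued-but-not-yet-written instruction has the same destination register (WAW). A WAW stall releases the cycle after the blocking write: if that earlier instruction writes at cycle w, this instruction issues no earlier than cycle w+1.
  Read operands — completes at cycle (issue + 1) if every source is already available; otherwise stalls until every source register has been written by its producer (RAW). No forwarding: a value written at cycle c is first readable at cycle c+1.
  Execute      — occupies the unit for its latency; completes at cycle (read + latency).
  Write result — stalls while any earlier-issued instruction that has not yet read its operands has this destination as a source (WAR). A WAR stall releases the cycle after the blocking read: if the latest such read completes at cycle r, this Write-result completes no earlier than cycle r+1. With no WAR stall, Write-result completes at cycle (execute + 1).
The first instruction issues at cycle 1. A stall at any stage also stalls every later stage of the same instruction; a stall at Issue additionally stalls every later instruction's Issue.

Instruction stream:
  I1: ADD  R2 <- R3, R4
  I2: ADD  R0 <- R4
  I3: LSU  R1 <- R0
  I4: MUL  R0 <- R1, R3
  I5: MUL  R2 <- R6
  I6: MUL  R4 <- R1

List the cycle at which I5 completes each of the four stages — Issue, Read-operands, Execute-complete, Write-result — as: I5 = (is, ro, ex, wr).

  I1 | 1 | 2 | 4 | 5
  I2 | 6 | 7 | 9 | 10   struct: ADD busy until I1 writes@5
  I3 | 7 | 11 | 12 | 13   RAW R0: wait I2 write@10
  I4 | 11 | 14 | 20 | 21   WAW R0: wait I2 write@10 · RAW R1: wait I3 write@13
  I5 | 22 | 23 | 29 | 30   struct: MUL busy until I4 writes@21
  I6 | 31 | 32 | 38 | 39   struct: MUL busy until I5 writes@30

I5 = (22, 23, 29, 30)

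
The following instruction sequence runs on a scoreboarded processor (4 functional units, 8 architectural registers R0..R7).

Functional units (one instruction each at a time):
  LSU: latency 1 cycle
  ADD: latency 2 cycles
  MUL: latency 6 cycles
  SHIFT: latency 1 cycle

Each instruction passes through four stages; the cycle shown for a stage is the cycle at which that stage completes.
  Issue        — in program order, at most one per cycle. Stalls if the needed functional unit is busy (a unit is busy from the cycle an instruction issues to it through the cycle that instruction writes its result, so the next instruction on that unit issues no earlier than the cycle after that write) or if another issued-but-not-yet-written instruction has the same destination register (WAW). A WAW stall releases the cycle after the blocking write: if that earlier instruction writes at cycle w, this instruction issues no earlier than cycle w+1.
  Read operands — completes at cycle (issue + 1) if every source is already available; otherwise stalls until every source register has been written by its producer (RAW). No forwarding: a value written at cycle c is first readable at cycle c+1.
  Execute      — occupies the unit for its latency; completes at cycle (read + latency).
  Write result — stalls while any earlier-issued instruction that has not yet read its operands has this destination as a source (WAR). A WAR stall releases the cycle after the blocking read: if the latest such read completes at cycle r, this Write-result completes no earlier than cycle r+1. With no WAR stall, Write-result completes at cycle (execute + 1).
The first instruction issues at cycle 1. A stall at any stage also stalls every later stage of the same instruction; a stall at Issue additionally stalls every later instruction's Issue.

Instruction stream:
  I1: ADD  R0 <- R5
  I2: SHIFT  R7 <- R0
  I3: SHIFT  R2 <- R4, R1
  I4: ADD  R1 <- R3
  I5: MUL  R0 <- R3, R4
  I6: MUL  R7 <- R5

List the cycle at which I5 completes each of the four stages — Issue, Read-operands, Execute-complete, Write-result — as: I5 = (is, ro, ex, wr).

t=1  issue I1 (ADD)
t=2  I1 read-ops, issue I2 (SHIFT)
t=4  I1 finished on ADD
t=5  I1→R0
t=6  I2 read-ops
t=7  I2 finished on SHIFT
t=8  I2→R7
t=9  issue I3 (SHIFT)
t=10  I3 read-ops, issue I4 (ADD)
t=11  I3 finished on SHIFT, I4 read-ops, issue I5 (MUL)
t=12  I3→R2, I5 read-ops
t=13  I4 finished on ADD
t=14  I4→R1
t=18  I5 finished on MUL
t=19  I5→R0
t=20  issue I6 (MUL)
t=21  I6 read-ops
t=27  I6 finished on MUL
t=28  I6→R7

I5 = (11, 12, 18, 19)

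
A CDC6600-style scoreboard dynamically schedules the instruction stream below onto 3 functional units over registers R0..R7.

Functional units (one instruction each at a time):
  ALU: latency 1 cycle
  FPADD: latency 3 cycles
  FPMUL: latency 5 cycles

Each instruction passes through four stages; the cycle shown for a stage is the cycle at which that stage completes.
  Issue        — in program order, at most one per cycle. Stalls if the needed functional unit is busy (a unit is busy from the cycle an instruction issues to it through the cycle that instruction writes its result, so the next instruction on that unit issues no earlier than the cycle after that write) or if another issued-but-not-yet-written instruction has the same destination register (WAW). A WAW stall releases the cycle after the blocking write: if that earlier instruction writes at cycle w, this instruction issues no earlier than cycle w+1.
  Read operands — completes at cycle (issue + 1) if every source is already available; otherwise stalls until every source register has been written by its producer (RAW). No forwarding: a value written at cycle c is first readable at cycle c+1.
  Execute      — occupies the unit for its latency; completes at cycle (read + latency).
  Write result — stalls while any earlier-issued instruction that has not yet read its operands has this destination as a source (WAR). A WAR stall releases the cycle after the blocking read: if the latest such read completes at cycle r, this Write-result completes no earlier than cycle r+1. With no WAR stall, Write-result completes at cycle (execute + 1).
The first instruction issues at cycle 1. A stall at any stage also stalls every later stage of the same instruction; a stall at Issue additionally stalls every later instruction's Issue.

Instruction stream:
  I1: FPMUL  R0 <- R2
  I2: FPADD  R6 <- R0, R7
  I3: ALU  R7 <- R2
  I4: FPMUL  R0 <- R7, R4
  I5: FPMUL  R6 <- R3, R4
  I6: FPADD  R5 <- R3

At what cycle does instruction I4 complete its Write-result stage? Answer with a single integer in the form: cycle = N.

cycle = 17

I1 -> (1, 2, 7, 8)
I2 -> (2, 9, 12, 13)  // RAW R0: wait I1 write@8
I3 -> (3, 4, 5, 10)  // WAR R7: wait I2 read@9
I4 -> (9, 11, 16, 17)  // struct: FPMUL busy until I1 writes@8, RAW R7: wait I3 write@10
I5 -> (18, 19, 24, 25)  // struct: FPMUL busy until I4 writes@17
I6 -> (19, 20, 23, 24)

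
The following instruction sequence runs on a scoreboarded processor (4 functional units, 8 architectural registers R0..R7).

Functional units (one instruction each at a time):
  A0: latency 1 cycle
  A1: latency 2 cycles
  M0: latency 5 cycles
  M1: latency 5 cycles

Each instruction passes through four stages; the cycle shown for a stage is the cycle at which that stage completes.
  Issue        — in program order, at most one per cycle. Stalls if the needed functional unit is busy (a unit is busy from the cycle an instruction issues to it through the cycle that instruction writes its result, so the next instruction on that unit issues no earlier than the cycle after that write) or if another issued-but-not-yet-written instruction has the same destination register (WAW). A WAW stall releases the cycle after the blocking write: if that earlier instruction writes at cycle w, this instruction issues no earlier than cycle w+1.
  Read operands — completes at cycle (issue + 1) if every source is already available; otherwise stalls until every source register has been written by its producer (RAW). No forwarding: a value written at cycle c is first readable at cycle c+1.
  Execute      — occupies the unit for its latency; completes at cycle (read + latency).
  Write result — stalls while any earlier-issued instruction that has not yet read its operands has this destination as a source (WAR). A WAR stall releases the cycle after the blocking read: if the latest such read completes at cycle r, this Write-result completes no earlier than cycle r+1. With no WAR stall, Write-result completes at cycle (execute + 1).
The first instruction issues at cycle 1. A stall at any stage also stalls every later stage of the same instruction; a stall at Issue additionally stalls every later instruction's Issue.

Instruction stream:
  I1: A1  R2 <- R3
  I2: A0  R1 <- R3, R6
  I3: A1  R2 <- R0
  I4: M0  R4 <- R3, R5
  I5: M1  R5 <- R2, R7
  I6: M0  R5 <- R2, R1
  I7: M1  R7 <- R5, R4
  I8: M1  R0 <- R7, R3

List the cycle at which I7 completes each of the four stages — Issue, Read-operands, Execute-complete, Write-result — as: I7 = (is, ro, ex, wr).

t=1  I1→A1
t=2  I1 RO | I2→A0
t=3  I2 RO
t=4  I1 EX | I2 EX
t=5  I1 WR R2 | I2 WR R1
t=6  I3→A1
t=7  I3 RO | I4→M0
t=8  I4 RO | I5→M1
t=9  I3 EX
t=10  I3 WR R2
t=11  I5 RO
t=13  I4 EX
t=14  I4 WR R4
t=16  I5 EX
t=17  I5 WR R5
t=18  I6→M0
t=19  I6 RO | I7→M1
t=24  I6 EX
t=25  I6 WR R5
t=26  I7 RO
t=31  I7 EX
t=32  I7 WR R7
t=33  I8→M1
t=34  I8 RO
t=39  I8 EX
t=40  I8 WR R0

I7 = (19, 26, 31, 32)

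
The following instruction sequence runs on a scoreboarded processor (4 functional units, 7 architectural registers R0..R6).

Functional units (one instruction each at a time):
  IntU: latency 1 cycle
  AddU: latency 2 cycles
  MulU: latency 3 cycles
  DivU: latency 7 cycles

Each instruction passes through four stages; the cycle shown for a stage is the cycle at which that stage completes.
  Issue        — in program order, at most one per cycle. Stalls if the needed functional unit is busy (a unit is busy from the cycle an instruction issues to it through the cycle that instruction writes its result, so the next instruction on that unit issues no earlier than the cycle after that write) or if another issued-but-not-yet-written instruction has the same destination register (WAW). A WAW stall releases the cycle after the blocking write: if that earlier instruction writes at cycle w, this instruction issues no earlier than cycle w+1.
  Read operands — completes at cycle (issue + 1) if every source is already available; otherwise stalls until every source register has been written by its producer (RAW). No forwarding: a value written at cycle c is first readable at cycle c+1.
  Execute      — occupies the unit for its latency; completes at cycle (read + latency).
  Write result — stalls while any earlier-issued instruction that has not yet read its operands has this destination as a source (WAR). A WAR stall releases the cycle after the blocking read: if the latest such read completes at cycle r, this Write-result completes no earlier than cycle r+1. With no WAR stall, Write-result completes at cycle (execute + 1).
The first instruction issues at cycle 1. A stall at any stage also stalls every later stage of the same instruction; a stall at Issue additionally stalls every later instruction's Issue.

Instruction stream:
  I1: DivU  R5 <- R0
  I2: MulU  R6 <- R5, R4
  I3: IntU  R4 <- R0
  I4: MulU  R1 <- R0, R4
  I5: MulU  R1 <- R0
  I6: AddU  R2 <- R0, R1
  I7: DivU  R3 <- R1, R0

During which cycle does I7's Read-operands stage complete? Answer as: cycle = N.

[1] I1 dispatched to DivU
[2] I1 operands ready; I2 dispatched to MulU
[3] I3 dispatched to IntU
[4] I3 operands ready
[5] I3 complete
[9] I1 complete
[10] R5←I1
[11] I2 operands ready
[12] R4←I3
[14] I2 complete
[15] R6←I2
[16] I4 dispatched to MulU
[17] I4 operands ready
[20] I4 complete
[21] R1←I4
[22] I5 dispatched to MulU
[23] I5 operands ready; I6 dispatched to AddU
[24] I7 dispatched to DivU
[26] I5 complete
[27] R1←I5
[28] I6 operands ready; I7 operands ready
[30] I6 complete
[31] R2←I6
[35] I7 complete
[36] R3←I7

cycle = 28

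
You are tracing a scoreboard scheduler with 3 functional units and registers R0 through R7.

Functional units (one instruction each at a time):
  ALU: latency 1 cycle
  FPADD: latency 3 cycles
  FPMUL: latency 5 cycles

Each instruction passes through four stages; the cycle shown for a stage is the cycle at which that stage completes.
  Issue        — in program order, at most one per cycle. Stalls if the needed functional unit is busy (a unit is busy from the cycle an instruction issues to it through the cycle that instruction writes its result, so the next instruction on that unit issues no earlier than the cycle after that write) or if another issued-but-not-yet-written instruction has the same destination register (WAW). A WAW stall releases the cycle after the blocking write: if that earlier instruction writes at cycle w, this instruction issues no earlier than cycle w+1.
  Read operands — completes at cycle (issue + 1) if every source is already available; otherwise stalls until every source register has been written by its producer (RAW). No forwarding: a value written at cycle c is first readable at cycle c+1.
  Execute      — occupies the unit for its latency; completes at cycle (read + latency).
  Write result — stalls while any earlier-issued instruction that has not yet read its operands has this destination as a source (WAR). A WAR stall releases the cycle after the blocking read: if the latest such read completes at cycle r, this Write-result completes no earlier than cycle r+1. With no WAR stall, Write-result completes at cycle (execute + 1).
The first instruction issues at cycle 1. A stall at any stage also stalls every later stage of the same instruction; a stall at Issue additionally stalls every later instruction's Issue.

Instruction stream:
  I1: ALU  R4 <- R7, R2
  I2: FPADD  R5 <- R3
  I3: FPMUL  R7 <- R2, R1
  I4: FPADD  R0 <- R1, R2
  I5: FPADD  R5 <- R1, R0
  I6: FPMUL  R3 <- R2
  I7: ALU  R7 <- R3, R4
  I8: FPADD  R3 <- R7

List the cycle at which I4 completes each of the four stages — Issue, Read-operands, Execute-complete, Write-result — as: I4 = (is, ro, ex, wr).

I4 = (8, 9, 12, 13)

t=1  issue I1 (ALU)
t=2  I1 read-ops; issue I2 (FPADD)
t=3  I1 finished on ALU; I2 read-ops; issue I3 (FPMUL)
t=4  I1→R4; I3 read-ops
t=6  I2 finished on FPADD
t=7  I2→R5
t=8  issue I4 (FPADD)
t=9  I3 finished on FPMUL; I4 read-ops
t=10  I3→R7
t=12  I4 finished on FPADD
t=13  I4→R0
t=14  issue I5 (FPADD)
t=15  I5 read-ops; issue I6 (FPMUL)
t=16  I6 read-ops; issue I7 (ALU)
t=18  I5 finished on FPADD
t=19  I5→R5
t=21  I6 finished on FPMUL
t=22  I6→R3
t=23  I7 read-ops; issue I8 (FPADD)
t=24  I7 finished on ALU
t=25  I7→R7
t=26  I8 read-ops
t=29  I8 finished on FPADD
t=30  I8→R3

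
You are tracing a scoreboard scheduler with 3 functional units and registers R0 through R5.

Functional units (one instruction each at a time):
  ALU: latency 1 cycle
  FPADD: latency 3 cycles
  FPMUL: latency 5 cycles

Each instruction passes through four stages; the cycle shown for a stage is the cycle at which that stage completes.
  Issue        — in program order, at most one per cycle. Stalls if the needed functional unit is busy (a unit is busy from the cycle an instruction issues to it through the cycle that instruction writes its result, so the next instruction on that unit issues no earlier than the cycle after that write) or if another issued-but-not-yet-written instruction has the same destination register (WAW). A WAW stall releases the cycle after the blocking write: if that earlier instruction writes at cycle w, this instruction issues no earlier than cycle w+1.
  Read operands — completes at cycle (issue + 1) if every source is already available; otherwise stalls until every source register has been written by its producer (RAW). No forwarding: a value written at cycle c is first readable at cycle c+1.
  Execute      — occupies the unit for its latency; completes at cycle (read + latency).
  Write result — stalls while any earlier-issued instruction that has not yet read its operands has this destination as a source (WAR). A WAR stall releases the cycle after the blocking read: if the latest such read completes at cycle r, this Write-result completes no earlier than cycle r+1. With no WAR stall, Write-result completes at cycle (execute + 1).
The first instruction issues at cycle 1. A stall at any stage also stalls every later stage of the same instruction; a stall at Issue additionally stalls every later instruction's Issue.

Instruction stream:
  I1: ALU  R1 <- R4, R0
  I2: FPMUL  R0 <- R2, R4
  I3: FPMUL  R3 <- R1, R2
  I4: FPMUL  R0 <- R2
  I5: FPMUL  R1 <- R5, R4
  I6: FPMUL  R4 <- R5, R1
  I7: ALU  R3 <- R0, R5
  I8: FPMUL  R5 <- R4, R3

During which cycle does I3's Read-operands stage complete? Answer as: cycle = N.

cycle = 11

  I1 | 1 | 2 | 3 | 4
  I2 | 2 | 3 | 8 | 9
  I3 | 10 | 11 | 16 | 17   struct: FPMUL busy until I2 writes@9
  I4 | 18 | 19 | 24 | 25   struct: FPMUL busy until I3 writes@17
  I5 | 26 | 27 | 32 | 33   struct: FPMUL busy until I4 writes@25
  I6 | 34 | 35 | 40 | 41   struct: FPMUL busy until I5 writes@33
  I7 | 35 | 36 | 37 | 38
  I8 | 42 | 43 | 48 | 49   struct: FPMUL busy until I6 writes@41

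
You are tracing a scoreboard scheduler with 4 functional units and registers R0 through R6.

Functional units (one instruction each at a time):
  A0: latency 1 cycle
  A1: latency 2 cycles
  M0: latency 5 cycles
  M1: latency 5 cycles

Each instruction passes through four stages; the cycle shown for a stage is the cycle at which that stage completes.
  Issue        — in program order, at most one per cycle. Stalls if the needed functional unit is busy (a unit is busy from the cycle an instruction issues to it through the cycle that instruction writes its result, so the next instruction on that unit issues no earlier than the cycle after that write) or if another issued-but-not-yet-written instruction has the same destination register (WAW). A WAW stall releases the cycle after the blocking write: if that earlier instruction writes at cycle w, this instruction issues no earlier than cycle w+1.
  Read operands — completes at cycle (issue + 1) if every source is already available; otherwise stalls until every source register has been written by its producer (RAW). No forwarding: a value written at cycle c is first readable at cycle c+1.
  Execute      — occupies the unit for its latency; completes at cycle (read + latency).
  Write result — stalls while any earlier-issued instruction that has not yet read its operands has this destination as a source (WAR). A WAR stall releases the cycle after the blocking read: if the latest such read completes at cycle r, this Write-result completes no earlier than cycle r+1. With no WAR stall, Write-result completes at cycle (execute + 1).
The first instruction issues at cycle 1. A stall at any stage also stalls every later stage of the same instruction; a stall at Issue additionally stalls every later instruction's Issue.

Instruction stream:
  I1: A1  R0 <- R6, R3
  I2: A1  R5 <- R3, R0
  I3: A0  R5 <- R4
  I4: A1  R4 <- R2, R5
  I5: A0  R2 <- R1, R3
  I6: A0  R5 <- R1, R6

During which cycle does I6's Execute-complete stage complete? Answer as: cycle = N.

I1  is:1  ro:2  ex:4  wr:5
I2  is:6  ro:7  ex:9  wr:10  — struct: A1 busy until I1 writes@5
I3  is:11  ro:12  ex:13  wr:14  — WAW R5: wait I2 write@10
I4  is:12  ro:15  ex:17  wr:18  — RAW R5: wait I3 write@14
I5  is:15  ro:16  ex:17  wr:18  — struct: A0 busy until I3 writes@14
I6  is:19  ro:20  ex:21  wr:22  — struct: A0 busy until I5 writes@18

cycle = 21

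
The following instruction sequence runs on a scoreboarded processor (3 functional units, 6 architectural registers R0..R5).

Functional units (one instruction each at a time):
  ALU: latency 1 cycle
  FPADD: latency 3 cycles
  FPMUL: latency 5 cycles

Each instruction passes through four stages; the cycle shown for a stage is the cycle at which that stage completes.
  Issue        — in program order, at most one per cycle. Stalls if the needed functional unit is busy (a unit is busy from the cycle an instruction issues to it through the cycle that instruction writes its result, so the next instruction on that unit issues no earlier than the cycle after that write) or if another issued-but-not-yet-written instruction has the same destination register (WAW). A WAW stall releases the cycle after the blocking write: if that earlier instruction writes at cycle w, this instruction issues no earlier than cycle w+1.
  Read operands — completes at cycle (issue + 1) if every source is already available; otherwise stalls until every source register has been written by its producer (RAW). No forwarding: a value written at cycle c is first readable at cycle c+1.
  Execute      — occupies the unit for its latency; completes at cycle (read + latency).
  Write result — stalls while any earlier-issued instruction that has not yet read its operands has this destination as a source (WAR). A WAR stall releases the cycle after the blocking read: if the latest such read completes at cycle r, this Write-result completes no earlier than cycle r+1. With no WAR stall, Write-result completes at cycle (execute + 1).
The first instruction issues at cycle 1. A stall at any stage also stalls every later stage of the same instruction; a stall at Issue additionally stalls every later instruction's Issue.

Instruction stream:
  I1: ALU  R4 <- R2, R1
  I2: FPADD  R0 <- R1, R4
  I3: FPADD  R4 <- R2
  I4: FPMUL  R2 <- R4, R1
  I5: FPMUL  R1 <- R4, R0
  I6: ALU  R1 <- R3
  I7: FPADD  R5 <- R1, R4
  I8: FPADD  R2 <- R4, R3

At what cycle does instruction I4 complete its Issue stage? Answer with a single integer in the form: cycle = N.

I1  is:1  ro:2  ex:3  wr:4
I2  is:2  ro:5  ex:8  wr:9  — RAW R4: wait I1 write@4
I3  is:10  ro:11  ex:14  wr:15  — struct: FPADD busy until I2 writes@9
I4  is:11  ro:16  ex:21  wr:22  — RAW R4: wait I3 write@15
I5  is:23  ro:24  ex:29  wr:30  — struct: FPMUL busy until I4 writes@22
I6  is:31  ro:32  ex:33  wr:34  — WAW R1: wait I5 write@30
I7  is:32  ro:35  ex:38  wr:39  — RAW R1: wait I6 write@34
I8  is:40  ro:41  ex:44  wr:45  — struct: FPADD busy until I7 writes@39

cycle = 11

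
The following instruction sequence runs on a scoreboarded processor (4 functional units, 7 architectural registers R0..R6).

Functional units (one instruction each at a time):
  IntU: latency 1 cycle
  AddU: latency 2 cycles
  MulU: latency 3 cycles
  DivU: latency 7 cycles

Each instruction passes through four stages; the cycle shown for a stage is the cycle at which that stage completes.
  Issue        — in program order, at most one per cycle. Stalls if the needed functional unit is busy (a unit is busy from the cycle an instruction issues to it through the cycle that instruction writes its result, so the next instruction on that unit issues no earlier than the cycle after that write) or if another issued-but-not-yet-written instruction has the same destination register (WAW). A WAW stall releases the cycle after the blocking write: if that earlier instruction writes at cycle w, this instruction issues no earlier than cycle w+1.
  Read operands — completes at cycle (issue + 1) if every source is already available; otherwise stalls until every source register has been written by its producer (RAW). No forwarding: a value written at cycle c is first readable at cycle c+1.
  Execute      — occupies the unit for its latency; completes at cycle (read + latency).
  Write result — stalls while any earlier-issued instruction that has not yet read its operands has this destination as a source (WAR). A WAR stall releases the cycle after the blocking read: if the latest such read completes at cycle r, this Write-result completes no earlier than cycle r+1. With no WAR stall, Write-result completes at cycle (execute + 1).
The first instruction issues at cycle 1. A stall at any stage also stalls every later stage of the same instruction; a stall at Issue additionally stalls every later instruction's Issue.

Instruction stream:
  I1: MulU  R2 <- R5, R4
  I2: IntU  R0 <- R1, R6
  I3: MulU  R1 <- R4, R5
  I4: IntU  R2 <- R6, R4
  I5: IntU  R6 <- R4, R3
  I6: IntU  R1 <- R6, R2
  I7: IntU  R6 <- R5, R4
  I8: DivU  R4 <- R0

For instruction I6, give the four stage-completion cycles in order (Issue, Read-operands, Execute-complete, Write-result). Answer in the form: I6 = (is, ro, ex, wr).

I6 = (16, 17, 18, 19)

1) issue 1, read 2, done 5, write 6
2) issue 2, read 3, done 4, write 5
3) issue 7, read 8, done 11, write 12  <struct: MulU busy until I1 writes@6>
4) issue 8, read 9, done 10, write 11
5) issue 12, read 13, done 14, write 15  <struct: IntU busy until I4 writes@11>
6) issue 16, read 17, done 18, write 19  <struct: IntU busy until I5 writes@15>
7) issue 20, read 21, done 22, write 23  <struct: IntU busy until I6 writes@19>
8) issue 21, read 22, done 29, write 30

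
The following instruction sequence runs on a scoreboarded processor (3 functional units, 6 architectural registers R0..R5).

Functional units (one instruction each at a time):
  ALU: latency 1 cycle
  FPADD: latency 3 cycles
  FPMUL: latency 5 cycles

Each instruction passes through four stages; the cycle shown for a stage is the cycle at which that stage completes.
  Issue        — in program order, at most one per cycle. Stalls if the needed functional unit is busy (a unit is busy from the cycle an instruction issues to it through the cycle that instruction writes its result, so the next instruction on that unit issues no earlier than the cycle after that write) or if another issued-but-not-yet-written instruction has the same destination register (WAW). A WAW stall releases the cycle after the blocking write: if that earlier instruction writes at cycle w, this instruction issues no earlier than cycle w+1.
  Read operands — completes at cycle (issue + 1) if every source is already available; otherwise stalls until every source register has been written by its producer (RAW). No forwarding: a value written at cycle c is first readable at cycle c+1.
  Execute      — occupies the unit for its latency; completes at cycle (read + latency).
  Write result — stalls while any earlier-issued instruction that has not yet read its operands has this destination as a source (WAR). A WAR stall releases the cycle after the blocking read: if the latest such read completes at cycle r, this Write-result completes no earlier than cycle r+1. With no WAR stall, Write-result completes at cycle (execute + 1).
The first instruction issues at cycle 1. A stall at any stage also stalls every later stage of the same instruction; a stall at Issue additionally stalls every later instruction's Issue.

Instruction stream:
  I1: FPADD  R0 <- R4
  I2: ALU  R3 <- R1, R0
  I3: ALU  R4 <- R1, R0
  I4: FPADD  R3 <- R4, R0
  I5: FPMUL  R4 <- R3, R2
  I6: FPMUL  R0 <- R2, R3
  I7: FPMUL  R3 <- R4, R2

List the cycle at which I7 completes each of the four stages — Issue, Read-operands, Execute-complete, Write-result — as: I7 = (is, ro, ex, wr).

I1 -> (1, 2, 5, 6)
I2 -> (2, 7, 8, 9)  // RAW R0: wait I1 write@6
I3 -> (10, 11, 12, 13)  // struct: ALU busy until I2 writes@9
I4 -> (11, 14, 17, 18)  // RAW R4: wait I3 write@13
I5 -> (14, 19, 24, 25)  // WAW R4: wait I3 write@13, RAW R3: wait I4 write@18
I6 -> (26, 27, 32, 33)  // struct: FPMUL busy until I5 writes@25
I7 -> (34, 35, 40, 41)  // struct: FPMUL busy until I6 writes@33

I7 = (34, 35, 40, 41)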